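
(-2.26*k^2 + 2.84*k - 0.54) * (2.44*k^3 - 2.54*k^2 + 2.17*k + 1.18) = -5.5144*k^5 + 12.67*k^4 - 13.4354*k^3 + 4.8676*k^2 + 2.1794*k - 0.6372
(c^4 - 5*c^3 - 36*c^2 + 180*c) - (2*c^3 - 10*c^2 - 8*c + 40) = c^4 - 7*c^3 - 26*c^2 + 188*c - 40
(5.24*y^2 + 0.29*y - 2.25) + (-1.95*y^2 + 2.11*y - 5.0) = 3.29*y^2 + 2.4*y - 7.25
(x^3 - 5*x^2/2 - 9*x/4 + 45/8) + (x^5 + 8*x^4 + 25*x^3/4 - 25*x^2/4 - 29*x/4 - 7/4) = x^5 + 8*x^4 + 29*x^3/4 - 35*x^2/4 - 19*x/2 + 31/8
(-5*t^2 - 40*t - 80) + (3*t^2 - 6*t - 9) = -2*t^2 - 46*t - 89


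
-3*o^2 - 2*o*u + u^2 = (-3*o + u)*(o + u)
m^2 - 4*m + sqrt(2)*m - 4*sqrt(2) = (m - 4)*(m + sqrt(2))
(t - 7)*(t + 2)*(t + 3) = t^3 - 2*t^2 - 29*t - 42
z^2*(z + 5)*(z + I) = z^4 + 5*z^3 + I*z^3 + 5*I*z^2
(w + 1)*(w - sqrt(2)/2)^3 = w^4 - 3*sqrt(2)*w^3/2 + w^3 - 3*sqrt(2)*w^2/2 + 3*w^2/2 - sqrt(2)*w/4 + 3*w/2 - sqrt(2)/4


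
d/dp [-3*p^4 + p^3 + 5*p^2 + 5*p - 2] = -12*p^3 + 3*p^2 + 10*p + 5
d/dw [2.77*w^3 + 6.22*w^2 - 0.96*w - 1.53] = 8.31*w^2 + 12.44*w - 0.96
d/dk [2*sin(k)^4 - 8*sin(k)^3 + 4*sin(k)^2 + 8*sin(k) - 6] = 8*(sin(k)^3 - 3*sin(k)^2 + sin(k) + 1)*cos(k)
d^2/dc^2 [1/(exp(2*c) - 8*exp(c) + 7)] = 4*((2 - exp(c))*(exp(2*c) - 8*exp(c) + 7) + 2*(exp(c) - 4)^2*exp(c))*exp(c)/(exp(2*c) - 8*exp(c) + 7)^3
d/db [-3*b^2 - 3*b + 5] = -6*b - 3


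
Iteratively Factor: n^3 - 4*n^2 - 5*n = (n - 5)*(n^2 + n) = n*(n - 5)*(n + 1)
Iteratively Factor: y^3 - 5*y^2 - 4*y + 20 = (y - 2)*(y^2 - 3*y - 10) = (y - 2)*(y + 2)*(y - 5)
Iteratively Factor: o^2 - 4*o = (o)*(o - 4)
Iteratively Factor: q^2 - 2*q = (q)*(q - 2)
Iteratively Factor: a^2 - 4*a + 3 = (a - 1)*(a - 3)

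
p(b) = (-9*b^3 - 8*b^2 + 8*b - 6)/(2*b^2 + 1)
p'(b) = -4*b*(-9*b^3 - 8*b^2 + 8*b - 6)/(2*b^2 + 1)^2 + (-27*b^2 - 16*b + 8)/(2*b^2 + 1) = (-18*b^4 - 43*b^2 + 8*b + 8)/(4*b^4 + 4*b^2 + 1)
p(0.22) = -4.31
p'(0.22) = 6.35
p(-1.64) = -0.15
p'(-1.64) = -6.17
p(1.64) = -8.48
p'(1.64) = -5.52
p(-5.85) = 21.24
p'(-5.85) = -4.68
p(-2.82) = 6.49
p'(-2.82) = -5.23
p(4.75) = -24.13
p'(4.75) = -4.74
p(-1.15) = -3.32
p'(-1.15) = -6.74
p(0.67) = -3.66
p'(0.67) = -2.66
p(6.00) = -30.00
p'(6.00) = -4.66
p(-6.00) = 21.95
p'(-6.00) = -4.68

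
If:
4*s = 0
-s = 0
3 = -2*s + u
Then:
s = 0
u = 3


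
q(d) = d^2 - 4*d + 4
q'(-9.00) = -22.00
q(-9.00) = 121.00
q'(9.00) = 14.00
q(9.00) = 49.00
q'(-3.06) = -10.12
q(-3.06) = 25.60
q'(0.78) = -2.44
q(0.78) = 1.49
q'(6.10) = 8.20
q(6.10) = 16.81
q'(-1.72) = -7.44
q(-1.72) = 13.84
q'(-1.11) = -6.22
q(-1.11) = 9.67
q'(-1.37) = -6.74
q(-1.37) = 11.36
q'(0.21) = -3.58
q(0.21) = 3.20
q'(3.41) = 2.82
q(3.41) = 1.99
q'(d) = 2*d - 4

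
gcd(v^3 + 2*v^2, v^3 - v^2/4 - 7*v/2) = v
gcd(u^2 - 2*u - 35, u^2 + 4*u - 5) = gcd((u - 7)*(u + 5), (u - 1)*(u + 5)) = u + 5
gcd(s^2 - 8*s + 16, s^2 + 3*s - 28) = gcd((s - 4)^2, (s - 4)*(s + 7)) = s - 4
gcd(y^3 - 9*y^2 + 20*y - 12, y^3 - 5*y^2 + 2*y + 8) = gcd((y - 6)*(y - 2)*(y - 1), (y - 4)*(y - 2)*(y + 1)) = y - 2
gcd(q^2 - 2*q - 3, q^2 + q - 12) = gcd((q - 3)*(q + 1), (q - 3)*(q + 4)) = q - 3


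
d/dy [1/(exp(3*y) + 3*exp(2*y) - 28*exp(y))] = (-3*exp(2*y) - 6*exp(y) + 28)*exp(-y)/(exp(2*y) + 3*exp(y) - 28)^2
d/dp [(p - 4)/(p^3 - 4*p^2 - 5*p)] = (-p*(-p^2 + 4*p + 5) + (p - 4)*(-3*p^2 + 8*p + 5))/(p^2*(-p^2 + 4*p + 5)^2)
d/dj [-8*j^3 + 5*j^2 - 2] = 2*j*(5 - 12*j)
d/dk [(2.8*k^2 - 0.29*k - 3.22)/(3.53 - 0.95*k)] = (-2.66*k^2 + 19.768*k - 4.0827)/(0.9025*k^2 - 6.707*k + 12.4609)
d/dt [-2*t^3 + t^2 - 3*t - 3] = -6*t^2 + 2*t - 3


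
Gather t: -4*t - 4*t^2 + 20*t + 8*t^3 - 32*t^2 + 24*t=8*t^3 - 36*t^2 + 40*t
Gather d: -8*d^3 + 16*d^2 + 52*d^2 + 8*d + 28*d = -8*d^3 + 68*d^2 + 36*d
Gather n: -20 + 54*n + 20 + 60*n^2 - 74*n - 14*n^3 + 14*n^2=-14*n^3 + 74*n^2 - 20*n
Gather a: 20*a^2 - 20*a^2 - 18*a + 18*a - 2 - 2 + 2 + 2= 0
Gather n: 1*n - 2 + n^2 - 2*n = n^2 - n - 2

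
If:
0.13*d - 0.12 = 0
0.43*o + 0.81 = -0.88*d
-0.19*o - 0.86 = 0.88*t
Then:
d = 0.92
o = -3.77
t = -0.16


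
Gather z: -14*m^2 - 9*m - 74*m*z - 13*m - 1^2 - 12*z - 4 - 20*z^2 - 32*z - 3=-14*m^2 - 22*m - 20*z^2 + z*(-74*m - 44) - 8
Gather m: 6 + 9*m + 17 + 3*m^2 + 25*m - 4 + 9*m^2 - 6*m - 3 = 12*m^2 + 28*m + 16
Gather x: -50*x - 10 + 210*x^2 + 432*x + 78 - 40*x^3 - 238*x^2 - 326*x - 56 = -40*x^3 - 28*x^2 + 56*x + 12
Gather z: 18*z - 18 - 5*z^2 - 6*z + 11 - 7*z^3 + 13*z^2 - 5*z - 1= -7*z^3 + 8*z^2 + 7*z - 8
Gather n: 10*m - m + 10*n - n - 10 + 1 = 9*m + 9*n - 9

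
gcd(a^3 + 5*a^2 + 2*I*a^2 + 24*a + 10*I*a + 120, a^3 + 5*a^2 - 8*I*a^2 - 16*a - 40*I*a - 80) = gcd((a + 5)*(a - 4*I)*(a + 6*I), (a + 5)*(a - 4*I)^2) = a^2 + a*(5 - 4*I) - 20*I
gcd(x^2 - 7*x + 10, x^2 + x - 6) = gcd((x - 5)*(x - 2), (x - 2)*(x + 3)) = x - 2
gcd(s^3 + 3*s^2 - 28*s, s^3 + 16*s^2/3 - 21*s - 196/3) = s^2 + 3*s - 28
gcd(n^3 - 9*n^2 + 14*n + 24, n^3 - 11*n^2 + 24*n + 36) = n^2 - 5*n - 6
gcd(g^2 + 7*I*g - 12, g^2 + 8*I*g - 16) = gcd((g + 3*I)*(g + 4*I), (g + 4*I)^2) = g + 4*I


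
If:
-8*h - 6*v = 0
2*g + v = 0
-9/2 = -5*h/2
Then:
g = 6/5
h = 9/5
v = -12/5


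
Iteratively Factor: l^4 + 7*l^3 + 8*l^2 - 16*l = (l + 4)*(l^3 + 3*l^2 - 4*l) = (l + 4)^2*(l^2 - l) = l*(l + 4)^2*(l - 1)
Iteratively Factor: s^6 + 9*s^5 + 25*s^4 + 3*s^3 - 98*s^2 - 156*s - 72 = (s - 2)*(s^5 + 11*s^4 + 47*s^3 + 97*s^2 + 96*s + 36) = (s - 2)*(s + 3)*(s^4 + 8*s^3 + 23*s^2 + 28*s + 12) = (s - 2)*(s + 1)*(s + 3)*(s^3 + 7*s^2 + 16*s + 12) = (s - 2)*(s + 1)*(s + 2)*(s + 3)*(s^2 + 5*s + 6) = (s - 2)*(s + 1)*(s + 2)^2*(s + 3)*(s + 3)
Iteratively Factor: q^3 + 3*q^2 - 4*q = (q - 1)*(q^2 + 4*q) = q*(q - 1)*(q + 4)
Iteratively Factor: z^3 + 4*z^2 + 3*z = (z + 3)*(z^2 + z) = (z + 1)*(z + 3)*(z)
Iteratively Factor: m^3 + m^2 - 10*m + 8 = (m - 1)*(m^2 + 2*m - 8) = (m - 2)*(m - 1)*(m + 4)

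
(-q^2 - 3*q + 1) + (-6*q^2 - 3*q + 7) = -7*q^2 - 6*q + 8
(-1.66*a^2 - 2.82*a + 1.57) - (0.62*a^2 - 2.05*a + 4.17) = -2.28*a^2 - 0.77*a - 2.6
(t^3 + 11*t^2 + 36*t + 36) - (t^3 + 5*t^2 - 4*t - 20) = 6*t^2 + 40*t + 56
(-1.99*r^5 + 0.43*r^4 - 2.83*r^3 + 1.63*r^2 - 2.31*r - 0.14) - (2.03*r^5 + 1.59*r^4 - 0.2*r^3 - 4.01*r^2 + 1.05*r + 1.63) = -4.02*r^5 - 1.16*r^4 - 2.63*r^3 + 5.64*r^2 - 3.36*r - 1.77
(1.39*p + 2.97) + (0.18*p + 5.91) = 1.57*p + 8.88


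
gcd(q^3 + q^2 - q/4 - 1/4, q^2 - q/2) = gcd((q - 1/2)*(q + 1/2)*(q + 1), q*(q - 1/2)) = q - 1/2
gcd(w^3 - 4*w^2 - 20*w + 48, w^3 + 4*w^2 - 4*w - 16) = w^2 + 2*w - 8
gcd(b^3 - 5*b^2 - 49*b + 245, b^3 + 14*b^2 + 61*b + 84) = b + 7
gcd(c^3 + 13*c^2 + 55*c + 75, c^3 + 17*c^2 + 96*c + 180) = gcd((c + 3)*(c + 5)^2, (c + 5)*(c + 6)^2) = c + 5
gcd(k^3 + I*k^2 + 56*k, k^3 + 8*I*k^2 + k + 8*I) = k + 8*I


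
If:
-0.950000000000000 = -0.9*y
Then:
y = 1.06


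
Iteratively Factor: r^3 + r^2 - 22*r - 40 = (r + 4)*(r^2 - 3*r - 10) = (r - 5)*(r + 4)*(r + 2)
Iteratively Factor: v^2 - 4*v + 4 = (v - 2)*(v - 2)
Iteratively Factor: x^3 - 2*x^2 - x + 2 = (x - 2)*(x^2 - 1) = (x - 2)*(x + 1)*(x - 1)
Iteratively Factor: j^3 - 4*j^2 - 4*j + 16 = (j - 4)*(j^2 - 4) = (j - 4)*(j - 2)*(j + 2)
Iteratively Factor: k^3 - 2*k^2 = (k)*(k^2 - 2*k) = k^2*(k - 2)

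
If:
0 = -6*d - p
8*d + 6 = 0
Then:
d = -3/4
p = 9/2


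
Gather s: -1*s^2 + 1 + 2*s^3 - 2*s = 2*s^3 - s^2 - 2*s + 1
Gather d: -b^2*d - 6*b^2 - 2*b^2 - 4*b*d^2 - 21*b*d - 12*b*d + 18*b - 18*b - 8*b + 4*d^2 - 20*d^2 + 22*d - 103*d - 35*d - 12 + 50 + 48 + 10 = -8*b^2 - 8*b + d^2*(-4*b - 16) + d*(-b^2 - 33*b - 116) + 96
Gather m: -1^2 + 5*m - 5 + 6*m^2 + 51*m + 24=6*m^2 + 56*m + 18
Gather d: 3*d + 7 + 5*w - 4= 3*d + 5*w + 3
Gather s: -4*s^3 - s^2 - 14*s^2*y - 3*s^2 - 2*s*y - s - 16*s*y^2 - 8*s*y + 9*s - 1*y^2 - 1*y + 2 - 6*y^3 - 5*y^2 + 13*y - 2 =-4*s^3 + s^2*(-14*y - 4) + s*(-16*y^2 - 10*y + 8) - 6*y^3 - 6*y^2 + 12*y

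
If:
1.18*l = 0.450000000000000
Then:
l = 0.38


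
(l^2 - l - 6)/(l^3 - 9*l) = (l + 2)/(l*(l + 3))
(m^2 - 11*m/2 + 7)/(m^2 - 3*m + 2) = (m - 7/2)/(m - 1)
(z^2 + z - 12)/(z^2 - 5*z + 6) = (z + 4)/(z - 2)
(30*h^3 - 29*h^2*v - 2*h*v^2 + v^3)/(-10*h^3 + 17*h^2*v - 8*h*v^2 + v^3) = (-30*h^2 - h*v + v^2)/(10*h^2 - 7*h*v + v^2)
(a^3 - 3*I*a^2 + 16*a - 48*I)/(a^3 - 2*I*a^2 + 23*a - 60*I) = (a + 4*I)/(a + 5*I)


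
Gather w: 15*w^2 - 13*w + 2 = 15*w^2 - 13*w + 2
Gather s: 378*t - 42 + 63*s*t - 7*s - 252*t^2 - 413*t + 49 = s*(63*t - 7) - 252*t^2 - 35*t + 7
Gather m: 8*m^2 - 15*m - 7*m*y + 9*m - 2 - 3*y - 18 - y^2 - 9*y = 8*m^2 + m*(-7*y - 6) - y^2 - 12*y - 20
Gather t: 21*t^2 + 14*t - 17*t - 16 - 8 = 21*t^2 - 3*t - 24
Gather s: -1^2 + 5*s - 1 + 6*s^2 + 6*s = 6*s^2 + 11*s - 2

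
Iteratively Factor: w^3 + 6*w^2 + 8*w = (w + 4)*(w^2 + 2*w) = w*(w + 4)*(w + 2)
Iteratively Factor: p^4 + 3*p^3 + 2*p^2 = (p + 1)*(p^3 + 2*p^2) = p*(p + 1)*(p^2 + 2*p) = p^2*(p + 1)*(p + 2)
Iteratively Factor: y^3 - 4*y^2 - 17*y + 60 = (y - 3)*(y^2 - y - 20) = (y - 5)*(y - 3)*(y + 4)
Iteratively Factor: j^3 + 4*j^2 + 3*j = (j + 1)*(j^2 + 3*j) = (j + 1)*(j + 3)*(j)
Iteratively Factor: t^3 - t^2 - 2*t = (t + 1)*(t^2 - 2*t) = (t - 2)*(t + 1)*(t)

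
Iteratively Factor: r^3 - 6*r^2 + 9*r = (r - 3)*(r^2 - 3*r) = (r - 3)^2*(r)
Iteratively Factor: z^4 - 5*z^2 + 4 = (z - 1)*(z^3 + z^2 - 4*z - 4) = (z - 1)*(z + 1)*(z^2 - 4) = (z - 1)*(z + 1)*(z + 2)*(z - 2)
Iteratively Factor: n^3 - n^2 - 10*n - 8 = (n + 2)*(n^2 - 3*n - 4) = (n + 1)*(n + 2)*(n - 4)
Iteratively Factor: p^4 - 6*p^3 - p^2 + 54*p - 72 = (p + 3)*(p^3 - 9*p^2 + 26*p - 24) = (p - 2)*(p + 3)*(p^2 - 7*p + 12) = (p - 4)*(p - 2)*(p + 3)*(p - 3)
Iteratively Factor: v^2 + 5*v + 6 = (v + 2)*(v + 3)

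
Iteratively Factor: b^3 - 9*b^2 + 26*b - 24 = (b - 2)*(b^2 - 7*b + 12) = (b - 3)*(b - 2)*(b - 4)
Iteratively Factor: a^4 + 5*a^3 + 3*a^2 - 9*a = (a + 3)*(a^3 + 2*a^2 - 3*a) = (a + 3)^2*(a^2 - a) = a*(a + 3)^2*(a - 1)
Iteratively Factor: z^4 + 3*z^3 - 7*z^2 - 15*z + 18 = (z + 3)*(z^3 - 7*z + 6) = (z - 2)*(z + 3)*(z^2 + 2*z - 3) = (z - 2)*(z + 3)^2*(z - 1)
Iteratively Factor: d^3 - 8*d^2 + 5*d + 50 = (d - 5)*(d^2 - 3*d - 10) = (d - 5)^2*(d + 2)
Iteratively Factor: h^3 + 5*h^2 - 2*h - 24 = (h + 4)*(h^2 + h - 6) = (h - 2)*(h + 4)*(h + 3)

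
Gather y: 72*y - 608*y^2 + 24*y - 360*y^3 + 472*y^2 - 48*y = -360*y^3 - 136*y^2 + 48*y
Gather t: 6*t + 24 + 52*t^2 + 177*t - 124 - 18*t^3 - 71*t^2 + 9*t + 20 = -18*t^3 - 19*t^2 + 192*t - 80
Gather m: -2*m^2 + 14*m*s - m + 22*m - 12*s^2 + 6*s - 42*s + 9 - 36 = -2*m^2 + m*(14*s + 21) - 12*s^2 - 36*s - 27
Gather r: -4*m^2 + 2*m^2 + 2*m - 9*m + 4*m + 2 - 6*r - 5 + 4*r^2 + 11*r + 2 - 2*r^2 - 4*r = -2*m^2 - 3*m + 2*r^2 + r - 1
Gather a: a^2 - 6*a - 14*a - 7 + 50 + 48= a^2 - 20*a + 91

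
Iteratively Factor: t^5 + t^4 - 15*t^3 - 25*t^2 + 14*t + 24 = (t + 2)*(t^4 - t^3 - 13*t^2 + t + 12) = (t - 1)*(t + 2)*(t^3 - 13*t - 12) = (t - 4)*(t - 1)*(t + 2)*(t^2 + 4*t + 3) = (t - 4)*(t - 1)*(t + 1)*(t + 2)*(t + 3)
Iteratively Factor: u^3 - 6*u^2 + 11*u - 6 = (u - 3)*(u^2 - 3*u + 2) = (u - 3)*(u - 2)*(u - 1)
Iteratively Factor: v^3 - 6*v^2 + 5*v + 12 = (v + 1)*(v^2 - 7*v + 12) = (v - 3)*(v + 1)*(v - 4)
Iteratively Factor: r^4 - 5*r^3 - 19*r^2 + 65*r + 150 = (r - 5)*(r^3 - 19*r - 30) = (r - 5)*(r + 2)*(r^2 - 2*r - 15) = (r - 5)*(r + 2)*(r + 3)*(r - 5)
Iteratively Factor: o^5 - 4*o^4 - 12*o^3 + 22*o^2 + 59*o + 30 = (o + 1)*(o^4 - 5*o^3 - 7*o^2 + 29*o + 30) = (o + 1)*(o + 2)*(o^3 - 7*o^2 + 7*o + 15) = (o - 3)*(o + 1)*(o + 2)*(o^2 - 4*o - 5) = (o - 3)*(o + 1)^2*(o + 2)*(o - 5)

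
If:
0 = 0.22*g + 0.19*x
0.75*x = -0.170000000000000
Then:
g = 0.20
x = -0.23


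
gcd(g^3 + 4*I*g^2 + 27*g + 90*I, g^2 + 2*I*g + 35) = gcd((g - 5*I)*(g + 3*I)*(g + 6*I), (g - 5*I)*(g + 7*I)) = g - 5*I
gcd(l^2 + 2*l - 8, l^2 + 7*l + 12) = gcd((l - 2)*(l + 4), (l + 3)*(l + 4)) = l + 4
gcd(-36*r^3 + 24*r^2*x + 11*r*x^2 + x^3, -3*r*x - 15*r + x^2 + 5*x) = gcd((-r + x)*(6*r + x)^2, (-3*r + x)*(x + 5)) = 1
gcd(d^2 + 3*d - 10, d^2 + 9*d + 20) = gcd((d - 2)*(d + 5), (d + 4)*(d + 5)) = d + 5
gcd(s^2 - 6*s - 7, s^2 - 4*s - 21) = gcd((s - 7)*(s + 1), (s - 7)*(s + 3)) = s - 7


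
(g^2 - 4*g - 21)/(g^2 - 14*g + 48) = (g^2 - 4*g - 21)/(g^2 - 14*g + 48)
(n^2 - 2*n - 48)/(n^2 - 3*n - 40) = (n + 6)/(n + 5)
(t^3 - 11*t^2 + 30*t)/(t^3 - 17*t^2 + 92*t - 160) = t*(t - 6)/(t^2 - 12*t + 32)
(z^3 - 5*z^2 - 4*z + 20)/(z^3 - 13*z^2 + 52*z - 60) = (z + 2)/(z - 6)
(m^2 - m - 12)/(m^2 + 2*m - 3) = (m - 4)/(m - 1)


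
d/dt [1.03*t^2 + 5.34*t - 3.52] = 2.06*t + 5.34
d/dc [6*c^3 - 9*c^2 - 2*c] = 18*c^2 - 18*c - 2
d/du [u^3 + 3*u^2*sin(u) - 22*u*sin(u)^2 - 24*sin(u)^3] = 3*u^2*cos(u) + 3*u^2 + 6*u*sin(u) - 22*u*sin(2*u) - 72*sin(u)^2*cos(u) - 22*sin(u)^2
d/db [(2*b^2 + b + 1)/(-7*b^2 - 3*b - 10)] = (b^2 - 26*b - 7)/(49*b^4 + 42*b^3 + 149*b^2 + 60*b + 100)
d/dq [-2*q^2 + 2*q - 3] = 2 - 4*q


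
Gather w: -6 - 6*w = -6*w - 6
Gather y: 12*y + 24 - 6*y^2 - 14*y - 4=-6*y^2 - 2*y + 20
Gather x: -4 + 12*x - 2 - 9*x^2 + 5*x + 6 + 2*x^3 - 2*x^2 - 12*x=2*x^3 - 11*x^2 + 5*x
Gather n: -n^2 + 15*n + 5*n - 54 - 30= -n^2 + 20*n - 84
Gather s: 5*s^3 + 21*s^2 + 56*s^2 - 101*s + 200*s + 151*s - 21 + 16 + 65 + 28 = 5*s^3 + 77*s^2 + 250*s + 88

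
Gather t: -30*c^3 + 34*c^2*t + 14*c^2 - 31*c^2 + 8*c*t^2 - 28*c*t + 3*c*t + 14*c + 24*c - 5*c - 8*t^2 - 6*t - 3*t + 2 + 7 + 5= -30*c^3 - 17*c^2 + 33*c + t^2*(8*c - 8) + t*(34*c^2 - 25*c - 9) + 14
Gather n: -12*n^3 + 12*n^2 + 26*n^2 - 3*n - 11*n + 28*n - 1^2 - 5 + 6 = -12*n^3 + 38*n^2 + 14*n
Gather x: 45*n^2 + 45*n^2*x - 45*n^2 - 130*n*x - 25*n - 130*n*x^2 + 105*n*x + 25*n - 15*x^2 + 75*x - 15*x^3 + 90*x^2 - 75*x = -15*x^3 + x^2*(75 - 130*n) + x*(45*n^2 - 25*n)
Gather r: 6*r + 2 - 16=6*r - 14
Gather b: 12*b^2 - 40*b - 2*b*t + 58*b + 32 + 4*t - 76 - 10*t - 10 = 12*b^2 + b*(18 - 2*t) - 6*t - 54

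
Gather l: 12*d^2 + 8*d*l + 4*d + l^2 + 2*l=12*d^2 + 4*d + l^2 + l*(8*d + 2)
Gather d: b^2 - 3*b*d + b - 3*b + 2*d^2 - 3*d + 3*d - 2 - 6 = b^2 - 3*b*d - 2*b + 2*d^2 - 8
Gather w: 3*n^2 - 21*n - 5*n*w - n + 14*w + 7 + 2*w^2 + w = 3*n^2 - 22*n + 2*w^2 + w*(15 - 5*n) + 7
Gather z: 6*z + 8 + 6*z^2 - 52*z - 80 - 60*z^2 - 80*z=-54*z^2 - 126*z - 72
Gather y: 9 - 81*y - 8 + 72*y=1 - 9*y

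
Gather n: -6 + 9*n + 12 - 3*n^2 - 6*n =-3*n^2 + 3*n + 6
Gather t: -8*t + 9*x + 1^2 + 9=-8*t + 9*x + 10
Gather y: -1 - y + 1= -y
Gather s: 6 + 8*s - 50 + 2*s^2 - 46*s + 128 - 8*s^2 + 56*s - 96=-6*s^2 + 18*s - 12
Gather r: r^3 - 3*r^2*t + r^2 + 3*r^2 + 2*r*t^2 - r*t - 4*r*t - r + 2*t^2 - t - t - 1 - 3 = r^3 + r^2*(4 - 3*t) + r*(2*t^2 - 5*t - 1) + 2*t^2 - 2*t - 4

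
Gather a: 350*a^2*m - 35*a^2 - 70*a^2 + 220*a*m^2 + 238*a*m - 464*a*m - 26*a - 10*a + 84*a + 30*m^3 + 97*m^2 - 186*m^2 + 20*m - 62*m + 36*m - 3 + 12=a^2*(350*m - 105) + a*(220*m^2 - 226*m + 48) + 30*m^3 - 89*m^2 - 6*m + 9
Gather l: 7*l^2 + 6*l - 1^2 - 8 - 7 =7*l^2 + 6*l - 16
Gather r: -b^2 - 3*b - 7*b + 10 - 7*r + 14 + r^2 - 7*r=-b^2 - 10*b + r^2 - 14*r + 24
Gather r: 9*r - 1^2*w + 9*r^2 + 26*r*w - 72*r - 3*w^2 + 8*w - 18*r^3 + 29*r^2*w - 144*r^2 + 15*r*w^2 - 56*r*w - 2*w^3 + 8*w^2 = -18*r^3 + r^2*(29*w - 135) + r*(15*w^2 - 30*w - 63) - 2*w^3 + 5*w^2 + 7*w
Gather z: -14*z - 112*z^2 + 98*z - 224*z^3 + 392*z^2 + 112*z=-224*z^3 + 280*z^2 + 196*z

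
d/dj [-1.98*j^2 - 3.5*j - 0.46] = -3.96*j - 3.5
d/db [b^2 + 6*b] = 2*b + 6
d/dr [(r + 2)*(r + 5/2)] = 2*r + 9/2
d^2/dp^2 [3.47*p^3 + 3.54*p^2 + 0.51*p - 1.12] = 20.82*p + 7.08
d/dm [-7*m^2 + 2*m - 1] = 2 - 14*m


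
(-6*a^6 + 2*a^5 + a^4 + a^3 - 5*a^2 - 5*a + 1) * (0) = 0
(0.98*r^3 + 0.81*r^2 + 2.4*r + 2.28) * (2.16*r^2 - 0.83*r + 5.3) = 2.1168*r^5 + 0.9362*r^4 + 9.7057*r^3 + 7.2258*r^2 + 10.8276*r + 12.084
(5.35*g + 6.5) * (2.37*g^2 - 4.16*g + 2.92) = 12.6795*g^3 - 6.851*g^2 - 11.418*g + 18.98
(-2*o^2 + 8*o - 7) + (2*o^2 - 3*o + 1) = 5*o - 6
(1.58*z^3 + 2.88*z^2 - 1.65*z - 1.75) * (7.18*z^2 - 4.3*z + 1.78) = 11.3444*z^5 + 13.8844*z^4 - 21.4186*z^3 - 0.343599999999999*z^2 + 4.588*z - 3.115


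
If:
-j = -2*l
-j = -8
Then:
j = 8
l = 4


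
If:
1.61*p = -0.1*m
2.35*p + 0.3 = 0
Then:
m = 2.06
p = -0.13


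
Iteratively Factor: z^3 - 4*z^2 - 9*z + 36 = (z + 3)*(z^2 - 7*z + 12) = (z - 3)*(z + 3)*(z - 4)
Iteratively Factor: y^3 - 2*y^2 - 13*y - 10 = (y + 1)*(y^2 - 3*y - 10) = (y - 5)*(y + 1)*(y + 2)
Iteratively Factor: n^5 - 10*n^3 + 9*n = (n)*(n^4 - 10*n^2 + 9) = n*(n + 3)*(n^3 - 3*n^2 - n + 3) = n*(n + 1)*(n + 3)*(n^2 - 4*n + 3) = n*(n - 1)*(n + 1)*(n + 3)*(n - 3)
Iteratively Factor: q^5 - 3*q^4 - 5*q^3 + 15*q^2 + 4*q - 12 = (q + 2)*(q^4 - 5*q^3 + 5*q^2 + 5*q - 6) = (q - 1)*(q + 2)*(q^3 - 4*q^2 + q + 6) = (q - 1)*(q + 1)*(q + 2)*(q^2 - 5*q + 6) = (q - 3)*(q - 1)*(q + 1)*(q + 2)*(q - 2)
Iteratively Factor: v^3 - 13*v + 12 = (v - 1)*(v^2 + v - 12) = (v - 1)*(v + 4)*(v - 3)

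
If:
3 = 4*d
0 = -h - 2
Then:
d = 3/4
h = -2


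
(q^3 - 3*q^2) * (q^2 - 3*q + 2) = q^5 - 6*q^4 + 11*q^3 - 6*q^2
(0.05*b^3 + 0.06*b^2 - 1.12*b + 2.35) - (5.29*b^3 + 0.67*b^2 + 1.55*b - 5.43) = -5.24*b^3 - 0.61*b^2 - 2.67*b + 7.78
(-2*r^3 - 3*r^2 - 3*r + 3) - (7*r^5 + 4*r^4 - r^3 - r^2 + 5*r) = -7*r^5 - 4*r^4 - r^3 - 2*r^2 - 8*r + 3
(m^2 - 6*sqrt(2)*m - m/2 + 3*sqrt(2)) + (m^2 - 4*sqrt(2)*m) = 2*m^2 - 10*sqrt(2)*m - m/2 + 3*sqrt(2)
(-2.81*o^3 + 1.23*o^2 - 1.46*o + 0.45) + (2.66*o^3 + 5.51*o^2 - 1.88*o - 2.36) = -0.15*o^3 + 6.74*o^2 - 3.34*o - 1.91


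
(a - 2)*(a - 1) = a^2 - 3*a + 2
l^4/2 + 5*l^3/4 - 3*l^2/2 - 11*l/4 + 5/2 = (l/2 + 1)*(l - 1)^2*(l + 5/2)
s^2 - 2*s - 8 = (s - 4)*(s + 2)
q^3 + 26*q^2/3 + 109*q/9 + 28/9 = (q + 1/3)*(q + 4/3)*(q + 7)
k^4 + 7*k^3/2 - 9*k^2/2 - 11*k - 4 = (k - 2)*(k + 1/2)*(k + 1)*(k + 4)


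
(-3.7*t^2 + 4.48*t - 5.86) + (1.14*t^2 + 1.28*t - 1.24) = -2.56*t^2 + 5.76*t - 7.1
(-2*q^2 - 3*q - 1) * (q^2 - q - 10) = -2*q^4 - q^3 + 22*q^2 + 31*q + 10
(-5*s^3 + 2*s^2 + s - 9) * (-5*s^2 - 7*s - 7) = 25*s^5 + 25*s^4 + 16*s^3 + 24*s^2 + 56*s + 63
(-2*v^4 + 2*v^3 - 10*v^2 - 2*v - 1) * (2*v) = -4*v^5 + 4*v^4 - 20*v^3 - 4*v^2 - 2*v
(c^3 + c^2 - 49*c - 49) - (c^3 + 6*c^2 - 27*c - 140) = -5*c^2 - 22*c + 91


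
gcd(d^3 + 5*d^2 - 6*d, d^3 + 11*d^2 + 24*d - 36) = d^2 + 5*d - 6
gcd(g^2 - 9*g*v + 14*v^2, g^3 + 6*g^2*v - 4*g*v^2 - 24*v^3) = -g + 2*v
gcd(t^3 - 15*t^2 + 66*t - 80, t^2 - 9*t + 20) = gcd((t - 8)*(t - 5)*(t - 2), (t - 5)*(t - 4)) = t - 5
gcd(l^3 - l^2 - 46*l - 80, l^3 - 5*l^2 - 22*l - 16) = l^2 - 6*l - 16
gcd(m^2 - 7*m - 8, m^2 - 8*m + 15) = 1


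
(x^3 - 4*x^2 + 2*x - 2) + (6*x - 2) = x^3 - 4*x^2 + 8*x - 4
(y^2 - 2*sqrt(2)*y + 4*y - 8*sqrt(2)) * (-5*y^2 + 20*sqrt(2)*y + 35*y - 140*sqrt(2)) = -5*y^4 + 15*y^3 + 30*sqrt(2)*y^3 - 90*sqrt(2)*y^2 + 60*y^2 - 840*sqrt(2)*y + 240*y + 2240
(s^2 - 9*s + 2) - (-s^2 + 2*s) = 2*s^2 - 11*s + 2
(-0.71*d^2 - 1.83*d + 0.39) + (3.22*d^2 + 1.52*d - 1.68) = 2.51*d^2 - 0.31*d - 1.29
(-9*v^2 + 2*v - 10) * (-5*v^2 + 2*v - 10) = 45*v^4 - 28*v^3 + 144*v^2 - 40*v + 100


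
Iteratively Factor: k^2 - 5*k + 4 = (k - 1)*(k - 4)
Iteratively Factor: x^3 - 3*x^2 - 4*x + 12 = (x + 2)*(x^2 - 5*x + 6) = (x - 2)*(x + 2)*(x - 3)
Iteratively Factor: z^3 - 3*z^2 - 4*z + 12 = (z - 3)*(z^2 - 4) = (z - 3)*(z + 2)*(z - 2)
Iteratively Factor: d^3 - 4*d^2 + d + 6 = (d + 1)*(d^2 - 5*d + 6) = (d - 2)*(d + 1)*(d - 3)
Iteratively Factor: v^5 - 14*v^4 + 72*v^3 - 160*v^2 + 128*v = (v - 4)*(v^4 - 10*v^3 + 32*v^2 - 32*v) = (v - 4)^2*(v^3 - 6*v^2 + 8*v) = (v - 4)^3*(v^2 - 2*v) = v*(v - 4)^3*(v - 2)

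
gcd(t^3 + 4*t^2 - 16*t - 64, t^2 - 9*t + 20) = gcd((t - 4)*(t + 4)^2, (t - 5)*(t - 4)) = t - 4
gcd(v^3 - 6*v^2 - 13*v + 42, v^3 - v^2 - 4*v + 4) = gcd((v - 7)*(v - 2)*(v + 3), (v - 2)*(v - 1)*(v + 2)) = v - 2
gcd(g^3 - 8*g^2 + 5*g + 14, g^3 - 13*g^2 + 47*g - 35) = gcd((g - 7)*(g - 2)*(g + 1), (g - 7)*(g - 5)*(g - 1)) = g - 7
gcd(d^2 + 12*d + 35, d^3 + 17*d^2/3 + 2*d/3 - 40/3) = d + 5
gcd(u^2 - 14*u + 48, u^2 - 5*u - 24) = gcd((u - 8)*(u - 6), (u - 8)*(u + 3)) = u - 8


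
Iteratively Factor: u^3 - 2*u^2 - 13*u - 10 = (u - 5)*(u^2 + 3*u + 2) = (u - 5)*(u + 1)*(u + 2)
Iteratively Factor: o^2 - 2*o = (o)*(o - 2)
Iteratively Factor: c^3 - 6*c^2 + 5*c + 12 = (c + 1)*(c^2 - 7*c + 12) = (c - 4)*(c + 1)*(c - 3)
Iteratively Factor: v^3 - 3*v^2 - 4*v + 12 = (v - 2)*(v^2 - v - 6) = (v - 2)*(v + 2)*(v - 3)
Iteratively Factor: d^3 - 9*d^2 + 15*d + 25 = (d - 5)*(d^2 - 4*d - 5) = (d - 5)^2*(d + 1)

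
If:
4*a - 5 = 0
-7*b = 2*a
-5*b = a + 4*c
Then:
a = 5/4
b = -5/14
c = 15/112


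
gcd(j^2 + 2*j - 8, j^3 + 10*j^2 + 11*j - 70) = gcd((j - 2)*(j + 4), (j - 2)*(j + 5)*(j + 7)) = j - 2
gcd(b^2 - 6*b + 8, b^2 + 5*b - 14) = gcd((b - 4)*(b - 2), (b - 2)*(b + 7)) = b - 2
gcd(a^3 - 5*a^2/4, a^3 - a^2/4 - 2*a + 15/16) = a - 5/4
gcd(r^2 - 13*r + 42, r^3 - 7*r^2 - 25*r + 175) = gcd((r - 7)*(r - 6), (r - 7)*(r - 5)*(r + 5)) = r - 7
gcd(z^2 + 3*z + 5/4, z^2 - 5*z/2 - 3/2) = z + 1/2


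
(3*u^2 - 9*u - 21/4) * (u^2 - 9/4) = 3*u^4 - 9*u^3 - 12*u^2 + 81*u/4 + 189/16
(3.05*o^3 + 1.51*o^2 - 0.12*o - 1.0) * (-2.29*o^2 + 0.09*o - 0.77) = -6.9845*o^5 - 3.1834*o^4 - 1.9378*o^3 + 1.1165*o^2 + 0.0024*o + 0.77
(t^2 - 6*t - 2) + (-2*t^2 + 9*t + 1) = -t^2 + 3*t - 1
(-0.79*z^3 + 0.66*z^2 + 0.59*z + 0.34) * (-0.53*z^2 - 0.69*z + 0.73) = 0.4187*z^5 + 0.1953*z^4 - 1.3448*z^3 - 0.1055*z^2 + 0.1961*z + 0.2482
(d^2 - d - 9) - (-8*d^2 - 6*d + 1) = 9*d^2 + 5*d - 10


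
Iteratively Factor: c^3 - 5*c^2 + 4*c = (c - 4)*(c^2 - c) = (c - 4)*(c - 1)*(c)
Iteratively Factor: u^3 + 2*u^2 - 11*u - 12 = (u + 1)*(u^2 + u - 12) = (u + 1)*(u + 4)*(u - 3)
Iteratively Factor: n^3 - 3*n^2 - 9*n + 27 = (n - 3)*(n^2 - 9) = (n - 3)^2*(n + 3)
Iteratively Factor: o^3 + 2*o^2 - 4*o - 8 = (o + 2)*(o^2 - 4) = (o + 2)^2*(o - 2)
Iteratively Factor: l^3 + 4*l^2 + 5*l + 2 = (l + 1)*(l^2 + 3*l + 2) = (l + 1)^2*(l + 2)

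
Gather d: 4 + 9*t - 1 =9*t + 3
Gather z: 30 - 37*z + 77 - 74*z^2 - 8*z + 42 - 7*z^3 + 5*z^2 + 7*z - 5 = -7*z^3 - 69*z^2 - 38*z + 144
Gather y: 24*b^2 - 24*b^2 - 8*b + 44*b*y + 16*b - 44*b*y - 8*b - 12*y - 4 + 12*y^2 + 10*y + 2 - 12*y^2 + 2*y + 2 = 0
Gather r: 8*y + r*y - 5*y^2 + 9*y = r*y - 5*y^2 + 17*y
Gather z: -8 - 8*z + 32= 24 - 8*z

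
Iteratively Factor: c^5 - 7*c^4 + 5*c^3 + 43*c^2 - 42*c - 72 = (c + 1)*(c^4 - 8*c^3 + 13*c^2 + 30*c - 72) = (c + 1)*(c + 2)*(c^3 - 10*c^2 + 33*c - 36) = (c - 3)*(c + 1)*(c + 2)*(c^2 - 7*c + 12) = (c - 3)^2*(c + 1)*(c + 2)*(c - 4)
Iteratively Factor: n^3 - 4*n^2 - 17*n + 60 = (n - 5)*(n^2 + n - 12) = (n - 5)*(n + 4)*(n - 3)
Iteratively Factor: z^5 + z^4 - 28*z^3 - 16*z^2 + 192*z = (z)*(z^4 + z^3 - 28*z^2 - 16*z + 192) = z*(z - 4)*(z^3 + 5*z^2 - 8*z - 48) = z*(z - 4)*(z - 3)*(z^2 + 8*z + 16) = z*(z - 4)*(z - 3)*(z + 4)*(z + 4)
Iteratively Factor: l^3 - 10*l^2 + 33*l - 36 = (l - 3)*(l^2 - 7*l + 12) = (l - 4)*(l - 3)*(l - 3)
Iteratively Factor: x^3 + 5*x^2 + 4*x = (x + 1)*(x^2 + 4*x) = x*(x + 1)*(x + 4)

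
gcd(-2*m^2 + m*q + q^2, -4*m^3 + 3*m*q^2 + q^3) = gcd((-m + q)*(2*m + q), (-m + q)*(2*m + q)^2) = -2*m^2 + m*q + q^2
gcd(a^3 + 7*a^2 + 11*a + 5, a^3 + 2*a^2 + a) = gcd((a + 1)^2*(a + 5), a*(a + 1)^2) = a^2 + 2*a + 1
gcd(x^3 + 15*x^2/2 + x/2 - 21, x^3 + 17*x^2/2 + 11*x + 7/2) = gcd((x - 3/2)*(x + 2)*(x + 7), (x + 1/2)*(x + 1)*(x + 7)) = x + 7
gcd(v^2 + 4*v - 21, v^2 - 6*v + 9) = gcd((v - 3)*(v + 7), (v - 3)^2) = v - 3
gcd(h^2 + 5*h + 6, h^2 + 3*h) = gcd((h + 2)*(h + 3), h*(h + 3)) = h + 3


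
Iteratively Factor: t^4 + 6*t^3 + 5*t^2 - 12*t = (t)*(t^3 + 6*t^2 + 5*t - 12) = t*(t - 1)*(t^2 + 7*t + 12) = t*(t - 1)*(t + 4)*(t + 3)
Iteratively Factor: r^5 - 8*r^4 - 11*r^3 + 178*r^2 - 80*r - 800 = (r - 4)*(r^4 - 4*r^3 - 27*r^2 + 70*r + 200) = (r - 5)*(r - 4)*(r^3 + r^2 - 22*r - 40) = (r - 5)*(r - 4)*(r + 2)*(r^2 - r - 20) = (r - 5)^2*(r - 4)*(r + 2)*(r + 4)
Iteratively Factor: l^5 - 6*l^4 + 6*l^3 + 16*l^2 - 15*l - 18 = (l - 2)*(l^4 - 4*l^3 - 2*l^2 + 12*l + 9) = (l - 2)*(l + 1)*(l^3 - 5*l^2 + 3*l + 9) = (l - 2)*(l + 1)^2*(l^2 - 6*l + 9) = (l - 3)*(l - 2)*(l + 1)^2*(l - 3)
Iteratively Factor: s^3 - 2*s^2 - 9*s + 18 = (s - 2)*(s^2 - 9) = (s - 3)*(s - 2)*(s + 3)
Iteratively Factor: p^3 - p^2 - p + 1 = (p - 1)*(p^2 - 1) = (p - 1)^2*(p + 1)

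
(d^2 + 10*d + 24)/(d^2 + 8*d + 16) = (d + 6)/(d + 4)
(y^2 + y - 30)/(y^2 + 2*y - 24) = (y - 5)/(y - 4)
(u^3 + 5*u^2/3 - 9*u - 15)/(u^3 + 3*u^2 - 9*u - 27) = (u + 5/3)/(u + 3)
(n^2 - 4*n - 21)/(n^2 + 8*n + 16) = (n^2 - 4*n - 21)/(n^2 + 8*n + 16)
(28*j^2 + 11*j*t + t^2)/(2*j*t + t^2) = (28*j^2 + 11*j*t + t^2)/(t*(2*j + t))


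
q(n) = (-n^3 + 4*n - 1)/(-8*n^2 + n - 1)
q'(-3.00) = 0.18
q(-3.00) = -0.18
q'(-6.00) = 0.14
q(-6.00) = -0.65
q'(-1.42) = 0.37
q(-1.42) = 0.21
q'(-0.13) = -0.20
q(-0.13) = 1.20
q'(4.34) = 0.15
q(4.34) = 0.44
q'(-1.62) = 0.32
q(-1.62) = 0.14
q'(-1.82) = 0.28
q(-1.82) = 0.08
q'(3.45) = 0.16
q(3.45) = 0.30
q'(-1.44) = 0.37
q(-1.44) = 0.20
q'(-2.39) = 0.22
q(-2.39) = -0.06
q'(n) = (4 - 3*n^2)/(-8*n^2 + n - 1) + (16*n - 1)*(-n^3 + 4*n - 1)/(-8*n^2 + n - 1)^2 = (-(16*n - 1)*(n^3 - 4*n + 1) + (3*n^2 - 4)*(8*n^2 - n + 1))/(8*n^2 - n + 1)^2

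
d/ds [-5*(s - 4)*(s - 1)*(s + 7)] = -15*s^2 - 20*s + 155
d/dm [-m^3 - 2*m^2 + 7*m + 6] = -3*m^2 - 4*m + 7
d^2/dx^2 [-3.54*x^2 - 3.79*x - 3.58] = -7.08000000000000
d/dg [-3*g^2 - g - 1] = -6*g - 1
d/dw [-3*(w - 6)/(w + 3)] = -27/(w + 3)^2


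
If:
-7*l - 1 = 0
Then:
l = -1/7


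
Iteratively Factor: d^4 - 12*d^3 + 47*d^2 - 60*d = (d - 5)*(d^3 - 7*d^2 + 12*d) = (d - 5)*(d - 4)*(d^2 - 3*d) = d*(d - 5)*(d - 4)*(d - 3)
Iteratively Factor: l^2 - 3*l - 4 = (l - 4)*(l + 1)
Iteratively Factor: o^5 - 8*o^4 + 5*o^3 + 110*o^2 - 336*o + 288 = (o + 4)*(o^4 - 12*o^3 + 53*o^2 - 102*o + 72) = (o - 4)*(o + 4)*(o^3 - 8*o^2 + 21*o - 18) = (o - 4)*(o - 2)*(o + 4)*(o^2 - 6*o + 9) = (o - 4)*(o - 3)*(o - 2)*(o + 4)*(o - 3)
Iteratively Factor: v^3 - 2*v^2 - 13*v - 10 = (v + 1)*(v^2 - 3*v - 10) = (v - 5)*(v + 1)*(v + 2)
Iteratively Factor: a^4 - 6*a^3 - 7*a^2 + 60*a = (a + 3)*(a^3 - 9*a^2 + 20*a) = a*(a + 3)*(a^2 - 9*a + 20) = a*(a - 5)*(a + 3)*(a - 4)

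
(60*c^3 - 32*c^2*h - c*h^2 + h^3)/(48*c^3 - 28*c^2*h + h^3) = (5*c - h)/(4*c - h)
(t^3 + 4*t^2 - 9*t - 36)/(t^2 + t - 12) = t + 3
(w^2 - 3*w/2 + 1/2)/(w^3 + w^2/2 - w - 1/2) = (2*w - 1)/(2*w^2 + 3*w + 1)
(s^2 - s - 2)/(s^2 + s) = (s - 2)/s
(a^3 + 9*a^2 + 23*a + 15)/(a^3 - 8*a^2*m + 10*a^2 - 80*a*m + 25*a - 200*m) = (a^2 + 4*a + 3)/(a^2 - 8*a*m + 5*a - 40*m)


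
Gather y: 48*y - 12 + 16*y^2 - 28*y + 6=16*y^2 + 20*y - 6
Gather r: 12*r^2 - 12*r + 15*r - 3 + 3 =12*r^2 + 3*r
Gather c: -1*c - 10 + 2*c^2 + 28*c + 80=2*c^2 + 27*c + 70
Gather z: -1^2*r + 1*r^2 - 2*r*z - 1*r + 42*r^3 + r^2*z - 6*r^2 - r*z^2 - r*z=42*r^3 - 5*r^2 - r*z^2 - 2*r + z*(r^2 - 3*r)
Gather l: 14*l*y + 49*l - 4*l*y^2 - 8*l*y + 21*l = l*(-4*y^2 + 6*y + 70)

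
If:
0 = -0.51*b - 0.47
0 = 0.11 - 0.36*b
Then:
No Solution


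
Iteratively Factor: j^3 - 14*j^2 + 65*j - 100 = (j - 4)*(j^2 - 10*j + 25) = (j - 5)*(j - 4)*(j - 5)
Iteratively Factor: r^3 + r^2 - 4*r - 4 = (r + 1)*(r^2 - 4) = (r + 1)*(r + 2)*(r - 2)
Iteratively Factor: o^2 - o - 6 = (o + 2)*(o - 3)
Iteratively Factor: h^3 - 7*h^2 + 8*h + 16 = (h - 4)*(h^2 - 3*h - 4) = (h - 4)^2*(h + 1)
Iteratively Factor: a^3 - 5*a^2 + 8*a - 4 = (a - 1)*(a^2 - 4*a + 4) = (a - 2)*(a - 1)*(a - 2)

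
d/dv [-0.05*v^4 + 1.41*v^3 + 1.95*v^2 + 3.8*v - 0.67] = -0.2*v^3 + 4.23*v^2 + 3.9*v + 3.8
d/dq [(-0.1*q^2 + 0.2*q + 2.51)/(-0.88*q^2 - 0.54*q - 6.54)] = (0.23*q^2 + 5.7256*q + 0.0473999999999999)/(0.7744*q^4 + 0.9504*q^3 + 11.802*q^2 + 7.0632*q + 42.7716)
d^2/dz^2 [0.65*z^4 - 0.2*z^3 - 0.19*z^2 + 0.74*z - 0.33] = 7.8*z^2 - 1.2*z - 0.38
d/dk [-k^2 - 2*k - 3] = -2*k - 2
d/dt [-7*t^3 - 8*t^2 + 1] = t*(-21*t - 16)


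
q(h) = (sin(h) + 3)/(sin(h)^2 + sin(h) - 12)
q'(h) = (-2*sin(h)*cos(h) - cos(h))*(sin(h) + 3)/(sin(h)^2 + sin(h) - 12)^2 + cos(h)/(sin(h)^2 + sin(h) - 12) = (-6*sin(h) + cos(h)^2 - 16)*cos(h)/(sin(h)^2 + sin(h) - 12)^2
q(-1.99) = -0.17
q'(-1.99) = 0.03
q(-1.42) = -0.17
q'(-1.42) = -0.01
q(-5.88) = -0.30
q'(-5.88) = -0.12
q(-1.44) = -0.17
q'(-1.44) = -0.01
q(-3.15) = -0.25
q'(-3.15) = 0.10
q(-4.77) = -0.40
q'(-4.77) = -0.01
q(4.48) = -0.17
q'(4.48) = 0.02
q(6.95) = -0.33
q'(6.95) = -0.12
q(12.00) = -0.20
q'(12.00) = -0.07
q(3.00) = -0.27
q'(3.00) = 0.11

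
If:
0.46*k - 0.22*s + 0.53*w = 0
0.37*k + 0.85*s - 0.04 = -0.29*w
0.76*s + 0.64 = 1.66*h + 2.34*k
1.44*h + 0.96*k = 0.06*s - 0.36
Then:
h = -0.80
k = 0.82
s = -0.06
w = -0.74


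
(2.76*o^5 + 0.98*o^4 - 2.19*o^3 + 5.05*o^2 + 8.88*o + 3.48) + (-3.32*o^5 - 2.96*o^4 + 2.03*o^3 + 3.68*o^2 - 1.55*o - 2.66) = -0.56*o^5 - 1.98*o^4 - 0.16*o^3 + 8.73*o^2 + 7.33*o + 0.82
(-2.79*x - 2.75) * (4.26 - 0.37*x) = 1.0323*x^2 - 10.8679*x - 11.715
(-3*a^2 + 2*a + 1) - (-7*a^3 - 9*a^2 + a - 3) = 7*a^3 + 6*a^2 + a + 4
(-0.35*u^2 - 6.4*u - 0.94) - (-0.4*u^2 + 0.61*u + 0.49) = 0.05*u^2 - 7.01*u - 1.43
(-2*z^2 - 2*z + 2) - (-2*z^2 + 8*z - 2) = 4 - 10*z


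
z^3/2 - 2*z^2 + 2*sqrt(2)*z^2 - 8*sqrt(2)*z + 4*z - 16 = (z/2 + sqrt(2))*(z - 4)*(z + 2*sqrt(2))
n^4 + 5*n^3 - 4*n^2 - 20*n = n*(n - 2)*(n + 2)*(n + 5)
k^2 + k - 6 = (k - 2)*(k + 3)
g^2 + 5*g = g*(g + 5)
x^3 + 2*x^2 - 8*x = x*(x - 2)*(x + 4)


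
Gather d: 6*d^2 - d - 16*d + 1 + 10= 6*d^2 - 17*d + 11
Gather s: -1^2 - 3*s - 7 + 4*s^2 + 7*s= 4*s^2 + 4*s - 8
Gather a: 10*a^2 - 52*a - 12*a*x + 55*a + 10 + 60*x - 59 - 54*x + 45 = 10*a^2 + a*(3 - 12*x) + 6*x - 4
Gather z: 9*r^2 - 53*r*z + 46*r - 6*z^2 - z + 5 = 9*r^2 + 46*r - 6*z^2 + z*(-53*r - 1) + 5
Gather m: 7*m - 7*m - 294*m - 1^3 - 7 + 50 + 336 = 378 - 294*m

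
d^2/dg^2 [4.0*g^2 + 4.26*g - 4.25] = 8.00000000000000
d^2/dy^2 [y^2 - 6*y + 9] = 2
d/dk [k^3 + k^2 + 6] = k*(3*k + 2)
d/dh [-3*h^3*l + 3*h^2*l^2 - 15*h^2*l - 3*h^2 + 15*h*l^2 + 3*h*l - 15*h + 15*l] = -9*h^2*l + 6*h*l^2 - 30*h*l - 6*h + 15*l^2 + 3*l - 15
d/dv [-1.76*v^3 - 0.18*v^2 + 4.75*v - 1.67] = -5.28*v^2 - 0.36*v + 4.75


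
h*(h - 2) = h^2 - 2*h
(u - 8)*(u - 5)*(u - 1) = u^3 - 14*u^2 + 53*u - 40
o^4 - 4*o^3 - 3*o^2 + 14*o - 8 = (o - 4)*(o - 1)^2*(o + 2)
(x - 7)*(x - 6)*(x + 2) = x^3 - 11*x^2 + 16*x + 84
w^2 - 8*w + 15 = (w - 5)*(w - 3)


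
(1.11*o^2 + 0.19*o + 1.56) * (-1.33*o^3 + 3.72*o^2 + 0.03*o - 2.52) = -1.4763*o^5 + 3.8765*o^4 - 1.3347*o^3 + 3.0117*o^2 - 0.432*o - 3.9312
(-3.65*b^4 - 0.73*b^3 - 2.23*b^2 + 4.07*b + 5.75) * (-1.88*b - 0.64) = 6.862*b^5 + 3.7084*b^4 + 4.6596*b^3 - 6.2244*b^2 - 13.4148*b - 3.68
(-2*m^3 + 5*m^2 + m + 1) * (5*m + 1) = -10*m^4 + 23*m^3 + 10*m^2 + 6*m + 1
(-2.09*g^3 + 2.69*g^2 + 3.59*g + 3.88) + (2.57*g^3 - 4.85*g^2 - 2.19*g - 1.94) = 0.48*g^3 - 2.16*g^2 + 1.4*g + 1.94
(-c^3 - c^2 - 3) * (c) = -c^4 - c^3 - 3*c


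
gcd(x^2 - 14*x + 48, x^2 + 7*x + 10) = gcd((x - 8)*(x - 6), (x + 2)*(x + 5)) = 1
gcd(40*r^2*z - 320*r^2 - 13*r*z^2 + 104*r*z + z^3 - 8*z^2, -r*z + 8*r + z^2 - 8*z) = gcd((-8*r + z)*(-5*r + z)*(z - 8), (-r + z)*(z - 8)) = z - 8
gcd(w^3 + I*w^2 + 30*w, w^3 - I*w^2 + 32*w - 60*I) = w^2 + I*w + 30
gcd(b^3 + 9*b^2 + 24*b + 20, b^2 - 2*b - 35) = b + 5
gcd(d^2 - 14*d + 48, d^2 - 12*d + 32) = d - 8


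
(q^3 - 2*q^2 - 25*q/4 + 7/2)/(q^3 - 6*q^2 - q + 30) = (q^2 - 4*q + 7/4)/(q^2 - 8*q + 15)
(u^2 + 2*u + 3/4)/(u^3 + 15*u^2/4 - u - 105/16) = 4*(2*u + 1)/(8*u^2 + 18*u - 35)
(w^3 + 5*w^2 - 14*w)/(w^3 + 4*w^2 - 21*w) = (w - 2)/(w - 3)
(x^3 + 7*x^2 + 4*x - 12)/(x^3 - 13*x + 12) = (x^2 + 8*x + 12)/(x^2 + x - 12)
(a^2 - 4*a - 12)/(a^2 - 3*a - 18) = (a + 2)/(a + 3)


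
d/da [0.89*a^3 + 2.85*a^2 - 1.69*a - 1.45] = 2.67*a^2 + 5.7*a - 1.69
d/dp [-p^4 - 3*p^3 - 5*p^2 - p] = -4*p^3 - 9*p^2 - 10*p - 1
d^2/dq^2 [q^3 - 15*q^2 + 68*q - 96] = 6*q - 30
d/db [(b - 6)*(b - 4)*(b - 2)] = 3*b^2 - 24*b + 44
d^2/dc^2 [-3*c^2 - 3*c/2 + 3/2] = -6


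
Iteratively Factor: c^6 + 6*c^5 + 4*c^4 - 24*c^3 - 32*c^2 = (c + 2)*(c^5 + 4*c^4 - 4*c^3 - 16*c^2) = c*(c + 2)*(c^4 + 4*c^3 - 4*c^2 - 16*c) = c^2*(c + 2)*(c^3 + 4*c^2 - 4*c - 16) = c^2*(c + 2)^2*(c^2 + 2*c - 8) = c^2*(c - 2)*(c + 2)^2*(c + 4)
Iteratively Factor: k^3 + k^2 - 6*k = (k - 2)*(k^2 + 3*k) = k*(k - 2)*(k + 3)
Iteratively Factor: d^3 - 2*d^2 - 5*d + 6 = (d - 3)*(d^2 + d - 2) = (d - 3)*(d + 2)*(d - 1)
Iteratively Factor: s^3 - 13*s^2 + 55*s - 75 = (s - 3)*(s^2 - 10*s + 25) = (s - 5)*(s - 3)*(s - 5)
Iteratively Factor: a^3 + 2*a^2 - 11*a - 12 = (a - 3)*(a^2 + 5*a + 4) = (a - 3)*(a + 4)*(a + 1)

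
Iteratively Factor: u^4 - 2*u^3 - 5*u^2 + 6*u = (u)*(u^3 - 2*u^2 - 5*u + 6) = u*(u - 1)*(u^2 - u - 6) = u*(u - 3)*(u - 1)*(u + 2)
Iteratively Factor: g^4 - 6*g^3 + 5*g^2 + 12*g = (g)*(g^3 - 6*g^2 + 5*g + 12) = g*(g + 1)*(g^2 - 7*g + 12) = g*(g - 3)*(g + 1)*(g - 4)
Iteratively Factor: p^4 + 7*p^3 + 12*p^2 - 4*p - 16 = (p + 2)*(p^3 + 5*p^2 + 2*p - 8) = (p + 2)^2*(p^2 + 3*p - 4) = (p + 2)^2*(p + 4)*(p - 1)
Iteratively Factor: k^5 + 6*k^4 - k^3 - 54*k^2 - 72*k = (k)*(k^4 + 6*k^3 - k^2 - 54*k - 72) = k*(k + 3)*(k^3 + 3*k^2 - 10*k - 24) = k*(k + 2)*(k + 3)*(k^2 + k - 12) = k*(k - 3)*(k + 2)*(k + 3)*(k + 4)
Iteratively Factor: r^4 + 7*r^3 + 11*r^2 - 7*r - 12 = (r + 1)*(r^3 + 6*r^2 + 5*r - 12) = (r - 1)*(r + 1)*(r^2 + 7*r + 12) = (r - 1)*(r + 1)*(r + 3)*(r + 4)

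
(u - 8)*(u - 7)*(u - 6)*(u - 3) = u^4 - 24*u^3 + 209*u^2 - 774*u + 1008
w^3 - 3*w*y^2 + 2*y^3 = (w - y)^2*(w + 2*y)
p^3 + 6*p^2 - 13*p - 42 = (p - 3)*(p + 2)*(p + 7)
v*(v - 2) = v^2 - 2*v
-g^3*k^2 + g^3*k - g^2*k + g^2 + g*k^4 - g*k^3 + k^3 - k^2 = (-g + k)*(g + k)*(k - 1)*(g*k + 1)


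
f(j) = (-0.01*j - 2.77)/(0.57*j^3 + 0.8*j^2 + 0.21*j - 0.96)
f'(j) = (-0.01*j - 2.77)*(-1.71*j^2 - 1.6*j - 0.21)/(0.57*j^3 + 0.8*j^2 + 0.21*j - 0.96)^2 - 0.01/(0.57*j^3 + 0.8*j^2 + 0.21*j - 0.96) = (0.0114*j^3 + 4.7447*j^2 + 4.432*j + 0.5913)/(0.3249*j^6 + 0.912*j^5 + 0.8794*j^4 - 0.7584*j^3 - 1.4919*j^2 - 0.4032*j + 0.9216)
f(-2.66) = 0.42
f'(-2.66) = 0.51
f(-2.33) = 0.64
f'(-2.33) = 0.85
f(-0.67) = 3.03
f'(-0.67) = -0.30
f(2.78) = -0.15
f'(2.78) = 0.15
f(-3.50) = 0.17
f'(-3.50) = 0.16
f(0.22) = 3.19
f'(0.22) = 2.38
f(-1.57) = 1.81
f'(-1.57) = 2.28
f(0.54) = 5.30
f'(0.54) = 15.94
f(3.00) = -0.13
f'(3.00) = 0.11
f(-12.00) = 0.00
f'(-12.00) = 0.00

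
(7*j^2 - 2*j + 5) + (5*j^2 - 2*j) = 12*j^2 - 4*j + 5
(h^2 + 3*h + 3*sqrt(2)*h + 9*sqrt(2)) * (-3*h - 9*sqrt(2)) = -3*h^3 - 18*sqrt(2)*h^2 - 9*h^2 - 54*sqrt(2)*h - 54*h - 162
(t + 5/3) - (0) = t + 5/3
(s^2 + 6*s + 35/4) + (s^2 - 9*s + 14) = 2*s^2 - 3*s + 91/4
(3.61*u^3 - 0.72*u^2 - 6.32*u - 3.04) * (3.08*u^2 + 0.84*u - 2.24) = 11.1188*u^5 + 0.8148*u^4 - 28.1568*u^3 - 13.0592*u^2 + 11.6032*u + 6.8096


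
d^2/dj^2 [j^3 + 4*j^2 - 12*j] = 6*j + 8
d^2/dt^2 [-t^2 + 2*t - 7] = -2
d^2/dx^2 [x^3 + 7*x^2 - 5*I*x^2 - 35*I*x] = 6*x + 14 - 10*I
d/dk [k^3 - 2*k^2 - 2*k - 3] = 3*k^2 - 4*k - 2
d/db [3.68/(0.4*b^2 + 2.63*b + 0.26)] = (-2.944*b - 9.6784)/(0.4*b^2 + 2.63*b + 0.26)^2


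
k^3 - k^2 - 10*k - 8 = (k - 4)*(k + 1)*(k + 2)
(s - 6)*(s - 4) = s^2 - 10*s + 24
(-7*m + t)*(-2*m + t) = 14*m^2 - 9*m*t + t^2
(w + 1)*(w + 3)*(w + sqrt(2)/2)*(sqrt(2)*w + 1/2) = sqrt(2)*w^4 + 3*w^3/2 + 4*sqrt(2)*w^3 + 13*sqrt(2)*w^2/4 + 6*w^2 + sqrt(2)*w + 9*w/2 + 3*sqrt(2)/4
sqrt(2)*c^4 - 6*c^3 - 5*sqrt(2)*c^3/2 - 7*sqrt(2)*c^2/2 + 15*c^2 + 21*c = c*(c - 7/2)*(c - 3*sqrt(2))*(sqrt(2)*c + sqrt(2))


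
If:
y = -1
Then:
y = -1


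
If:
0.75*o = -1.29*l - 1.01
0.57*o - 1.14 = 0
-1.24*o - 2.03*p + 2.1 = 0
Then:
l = -1.95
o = 2.00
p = -0.19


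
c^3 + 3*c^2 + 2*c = c*(c + 1)*(c + 2)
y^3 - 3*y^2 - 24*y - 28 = (y - 7)*(y + 2)^2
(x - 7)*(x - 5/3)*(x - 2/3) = x^3 - 28*x^2/3 + 157*x/9 - 70/9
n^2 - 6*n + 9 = (n - 3)^2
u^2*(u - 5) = u^3 - 5*u^2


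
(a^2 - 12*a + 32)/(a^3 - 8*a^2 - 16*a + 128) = 1/(a + 4)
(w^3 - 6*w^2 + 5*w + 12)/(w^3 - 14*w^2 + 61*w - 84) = (w + 1)/(w - 7)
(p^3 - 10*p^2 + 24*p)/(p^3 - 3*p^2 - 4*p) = (p - 6)/(p + 1)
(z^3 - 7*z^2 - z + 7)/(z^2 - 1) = z - 7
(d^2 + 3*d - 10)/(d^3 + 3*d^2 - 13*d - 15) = (d - 2)/(d^2 - 2*d - 3)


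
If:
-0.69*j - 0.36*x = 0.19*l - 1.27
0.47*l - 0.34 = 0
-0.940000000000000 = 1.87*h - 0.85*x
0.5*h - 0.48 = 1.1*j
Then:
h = 0.94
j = -0.01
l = 0.72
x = 3.17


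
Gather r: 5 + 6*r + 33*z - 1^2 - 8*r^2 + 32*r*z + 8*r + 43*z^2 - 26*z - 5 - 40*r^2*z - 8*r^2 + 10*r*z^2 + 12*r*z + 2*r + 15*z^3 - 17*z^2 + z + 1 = r^2*(-40*z - 16) + r*(10*z^2 + 44*z + 16) + 15*z^3 + 26*z^2 + 8*z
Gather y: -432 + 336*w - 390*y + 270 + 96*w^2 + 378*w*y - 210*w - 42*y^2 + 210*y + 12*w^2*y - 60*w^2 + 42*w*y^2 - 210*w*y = 36*w^2 + 126*w + y^2*(42*w - 42) + y*(12*w^2 + 168*w - 180) - 162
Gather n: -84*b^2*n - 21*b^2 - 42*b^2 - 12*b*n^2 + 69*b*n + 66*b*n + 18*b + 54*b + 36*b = -63*b^2 - 12*b*n^2 + 108*b + n*(-84*b^2 + 135*b)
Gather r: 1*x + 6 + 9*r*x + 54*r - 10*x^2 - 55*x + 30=r*(9*x + 54) - 10*x^2 - 54*x + 36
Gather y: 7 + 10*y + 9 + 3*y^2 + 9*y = 3*y^2 + 19*y + 16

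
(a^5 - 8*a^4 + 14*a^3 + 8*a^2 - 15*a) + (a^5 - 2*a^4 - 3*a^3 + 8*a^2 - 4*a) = 2*a^5 - 10*a^4 + 11*a^3 + 16*a^2 - 19*a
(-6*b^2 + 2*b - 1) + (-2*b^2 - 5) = -8*b^2 + 2*b - 6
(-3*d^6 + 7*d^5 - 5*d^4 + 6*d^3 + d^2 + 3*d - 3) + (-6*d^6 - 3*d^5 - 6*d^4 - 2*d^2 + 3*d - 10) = -9*d^6 + 4*d^5 - 11*d^4 + 6*d^3 - d^2 + 6*d - 13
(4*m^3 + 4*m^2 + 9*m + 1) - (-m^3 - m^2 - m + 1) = 5*m^3 + 5*m^2 + 10*m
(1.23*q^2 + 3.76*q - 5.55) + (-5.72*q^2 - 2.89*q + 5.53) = -4.49*q^2 + 0.87*q - 0.0199999999999996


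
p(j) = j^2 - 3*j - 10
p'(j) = 2*j - 3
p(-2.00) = 0.00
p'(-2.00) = -7.00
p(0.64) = -11.51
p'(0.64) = -1.72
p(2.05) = -11.95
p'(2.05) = 1.10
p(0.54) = -11.33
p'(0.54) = -1.92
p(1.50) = -12.25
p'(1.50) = 0.00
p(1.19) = -12.15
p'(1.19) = -0.62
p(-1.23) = -4.80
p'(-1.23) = -5.46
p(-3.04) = 8.36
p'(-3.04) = -9.08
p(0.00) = -10.00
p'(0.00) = -3.00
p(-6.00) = 44.00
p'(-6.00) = -15.00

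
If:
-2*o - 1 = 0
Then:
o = -1/2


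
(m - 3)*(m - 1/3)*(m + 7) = m^3 + 11*m^2/3 - 67*m/3 + 7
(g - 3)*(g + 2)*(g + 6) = g^3 + 5*g^2 - 12*g - 36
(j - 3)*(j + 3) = j^2 - 9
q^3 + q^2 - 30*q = q*(q - 5)*(q + 6)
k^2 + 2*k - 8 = (k - 2)*(k + 4)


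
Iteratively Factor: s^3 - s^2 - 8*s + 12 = (s + 3)*(s^2 - 4*s + 4) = (s - 2)*(s + 3)*(s - 2)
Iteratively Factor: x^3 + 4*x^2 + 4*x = (x)*(x^2 + 4*x + 4) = x*(x + 2)*(x + 2)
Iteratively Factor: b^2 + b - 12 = (b + 4)*(b - 3)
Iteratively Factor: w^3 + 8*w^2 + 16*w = (w + 4)*(w^2 + 4*w) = (w + 4)^2*(w)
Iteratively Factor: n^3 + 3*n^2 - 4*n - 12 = (n + 2)*(n^2 + n - 6) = (n - 2)*(n + 2)*(n + 3)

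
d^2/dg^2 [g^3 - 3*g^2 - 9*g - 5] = 6*g - 6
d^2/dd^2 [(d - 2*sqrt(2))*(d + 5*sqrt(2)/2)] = 2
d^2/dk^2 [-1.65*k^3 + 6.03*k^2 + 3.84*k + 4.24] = 12.06 - 9.9*k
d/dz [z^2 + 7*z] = 2*z + 7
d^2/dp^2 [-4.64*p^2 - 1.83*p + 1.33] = -9.28000000000000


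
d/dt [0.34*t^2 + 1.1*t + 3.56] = 0.68*t + 1.1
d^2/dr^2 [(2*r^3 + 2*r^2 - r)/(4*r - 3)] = 4*(16*r^3 - 36*r^2 + 27*r + 3)/(64*r^3 - 144*r^2 + 108*r - 27)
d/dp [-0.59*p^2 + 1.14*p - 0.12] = 1.14 - 1.18*p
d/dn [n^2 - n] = 2*n - 1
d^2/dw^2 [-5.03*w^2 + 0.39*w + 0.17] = -10.0600000000000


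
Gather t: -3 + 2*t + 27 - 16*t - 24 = -14*t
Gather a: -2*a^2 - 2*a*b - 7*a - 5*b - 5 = -2*a^2 + a*(-2*b - 7) - 5*b - 5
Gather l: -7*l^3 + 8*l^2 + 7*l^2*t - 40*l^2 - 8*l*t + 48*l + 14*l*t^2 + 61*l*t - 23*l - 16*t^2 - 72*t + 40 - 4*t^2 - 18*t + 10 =-7*l^3 + l^2*(7*t - 32) + l*(14*t^2 + 53*t + 25) - 20*t^2 - 90*t + 50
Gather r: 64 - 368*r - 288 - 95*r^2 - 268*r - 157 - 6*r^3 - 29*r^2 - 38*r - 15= -6*r^3 - 124*r^2 - 674*r - 396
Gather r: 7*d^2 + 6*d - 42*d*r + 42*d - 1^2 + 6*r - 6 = 7*d^2 + 48*d + r*(6 - 42*d) - 7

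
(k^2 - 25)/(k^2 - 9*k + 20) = (k + 5)/(k - 4)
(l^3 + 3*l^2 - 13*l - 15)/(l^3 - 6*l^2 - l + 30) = (l^2 + 6*l + 5)/(l^2 - 3*l - 10)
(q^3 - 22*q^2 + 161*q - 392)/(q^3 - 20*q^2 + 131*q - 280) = (q - 7)/(q - 5)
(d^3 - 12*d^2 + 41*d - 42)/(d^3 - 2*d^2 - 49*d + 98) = (d - 3)/(d + 7)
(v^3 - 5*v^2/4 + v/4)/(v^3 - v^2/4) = (v - 1)/v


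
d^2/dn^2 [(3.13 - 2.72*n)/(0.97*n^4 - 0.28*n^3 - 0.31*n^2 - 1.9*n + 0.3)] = (-30.710976*n^7 + 70.720372*n^6 - 21.875304*n^5 - 45.49107*n^4 - 0.525720000000007*n^3 - 1.876002*n^2 + 11.12118*n + 20.07998)/(0.912673*n^12 - 0.790356*n^11 - 0.646893*n^10 - 4.879906*n^9 + 4.149789*n^8 + 2.411496*n^7 + 9.015089*n^6 - 6.74133*n^5 - 2.05131*n^4 - 5.8744*n^3 + 3.1653*n^2 - 0.513*n + 0.027)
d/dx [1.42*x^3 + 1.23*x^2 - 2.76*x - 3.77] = 4.26*x^2 + 2.46*x - 2.76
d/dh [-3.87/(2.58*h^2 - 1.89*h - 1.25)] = (19.9692*h - 7.3143)/(-2.58*h^2 + 1.89*h + 1.25)^2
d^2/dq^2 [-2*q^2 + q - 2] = -4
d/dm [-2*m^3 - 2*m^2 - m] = -6*m^2 - 4*m - 1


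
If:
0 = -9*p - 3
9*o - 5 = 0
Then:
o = 5/9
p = -1/3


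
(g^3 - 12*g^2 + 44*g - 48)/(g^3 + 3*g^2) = (g^3 - 12*g^2 + 44*g - 48)/(g^2*(g + 3))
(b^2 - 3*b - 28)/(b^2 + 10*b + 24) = (b - 7)/(b + 6)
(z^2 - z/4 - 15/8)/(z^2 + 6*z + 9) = (z^2 - z/4 - 15/8)/(z^2 + 6*z + 9)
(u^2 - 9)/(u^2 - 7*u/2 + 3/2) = 2*(u + 3)/(2*u - 1)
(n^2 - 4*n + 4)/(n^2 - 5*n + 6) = (n - 2)/(n - 3)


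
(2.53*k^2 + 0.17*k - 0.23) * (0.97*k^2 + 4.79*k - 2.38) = 2.4541*k^4 + 12.2836*k^3 - 5.4302*k^2 - 1.5063*k + 0.5474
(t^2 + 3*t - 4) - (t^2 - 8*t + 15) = 11*t - 19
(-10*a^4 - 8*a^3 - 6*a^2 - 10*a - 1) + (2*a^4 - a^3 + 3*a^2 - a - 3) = -8*a^4 - 9*a^3 - 3*a^2 - 11*a - 4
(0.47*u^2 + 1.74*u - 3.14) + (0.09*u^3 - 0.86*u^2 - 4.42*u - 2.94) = 0.09*u^3 - 0.39*u^2 - 2.68*u - 6.08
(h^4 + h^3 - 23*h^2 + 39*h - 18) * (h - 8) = h^5 - 7*h^4 - 31*h^3 + 223*h^2 - 330*h + 144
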